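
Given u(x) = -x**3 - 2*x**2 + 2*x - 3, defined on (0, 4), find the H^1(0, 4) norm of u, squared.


||u||_{H^1}^2 = 900596/105

The H^1 norm (squared) on an interval (0, L) is
  ||u||_{H^1}^2 = ∫_0^L u(x)^2 dx + ∫_0^L u'(x)^2 dx.
Compute u'(x) = -3*x**2 - 4*x + 2.
Then u(x)^2 = x**6 + 4*x**5 - 2*x**3 + 16*x**2 - 12*x + 9 and u'(x)^2 = 9*x**4 + 24*x**3 + 4*x**2 - 16*x + 4.
Integrate each monomial from 0 to 4 using ∫_0^4 c·x^n dx = c·4^(n+1)/(n+1):
  ∫_0^4 u(x)^2 dx = ∫_0^4 (x^6 + 4*x^5 - 2*x^3 + 16*x^2 - 12*x + 9) dx. Term by term:
    ∫_0^4 x^6 dx = 16384/7;  ∫_0^4 4*x^5 dx = 8192/3;  ∫_0^4 -2*x^3 dx = -128;
    ∫_0^4 16*x^2 dx = 1024/3;  ∫_0^4 -12*x dx = -96;  ∫_0^4 9 dx = 36.
  Sum: 16384/7 + 8192/3 − 128 + 1024/3 − 96 + 36 = 36572/7.
  ∫_0^4 u'(x)^2 dx = ∫_0^4 (9*x^4 + 24*x^3 + 4*x^2 - 16*x + 4) dx. Term by term:
    ∫_0^4 9*x^4 dx = 9216/5;  ∫_0^4 24*x^3 dx = 1536;  ∫_0^4 4*x^2 dx = 256/3;
    ∫_0^4 -16*x dx = -128;  ∫_0^4 4 dx = 16.
  Sum: 9216/5 + 1536 + 256/3 − 128 + 16 = 50288/15.
Adding: ||u||_{H^1}^2 = 36572/7 + 50288/15 = 900596/105.


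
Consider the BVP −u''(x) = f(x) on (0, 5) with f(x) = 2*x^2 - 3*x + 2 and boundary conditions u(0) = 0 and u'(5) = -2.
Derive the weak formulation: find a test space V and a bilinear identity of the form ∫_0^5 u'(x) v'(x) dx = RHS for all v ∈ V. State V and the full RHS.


V = {v ∈ H^1(0, 5) : v(0) = 0} (test functions vanish at x = 0 where u is specified); weak form: ∫_0^5 u'v' dx = ∫_0^5 (2*x^2 - 3*x + 2) v dx − 2·v(5) for all v ∈ V.

Multiply both sides by a test function v and integrate from 0 to 5:
  ∫_0^5 −u''(x) v(x) dx = ∫_0^5 f(x) v(x) dx.
Integrate the LHS by parts once:
  ∫_0^5 −u'' v dx = −[u'(x) v(x)]_0^5 + ∫_0^5 u'(x) v'(x) dx.
Thus ∫_0^5 u'(x) v'(x) dx = ∫_0^5 f(x) v(x) dx + [u'(x) v(x)]_0^5.
Choose V so that boundary terms are either known or forced to vanish.
Mixed BC: u(0) = 0 (Dirichlet) and u'(5) = -2 (Neumann). Define V = {v ∈ H^1(0, 5) : v(0) = 0}. Then [u' v]_0^5 = u'(5)·v(5) − u'(0)·0 = − 2·v(5).
Weak formulation: find u (satisfying any essential BC) such that ∫_0^5 u'(x) v'(x) dx = ∫_0^5 f v dx − 2·v(5) for all v ∈ V (Dirichlet at 0 absorbed into V; Neumann datum at x = 5 contributes the boundary term).
Substituting f(x) = 2*x^2 - 3*x + 2, the right-hand side is ∫_0^5 (2*x^2 - 3*x + 2) v dx − 2·v(5).


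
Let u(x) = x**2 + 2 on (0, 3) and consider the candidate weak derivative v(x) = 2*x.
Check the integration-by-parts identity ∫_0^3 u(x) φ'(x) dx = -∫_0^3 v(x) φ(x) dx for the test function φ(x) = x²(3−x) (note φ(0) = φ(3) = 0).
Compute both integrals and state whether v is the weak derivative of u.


LHS = -243/10, RHS = -243/10. Yes, v = u' weakly.

u(x) = x**2 + 2, classical derivative u'(x) = 2*x.
φ(x) = x²(3−x), so φ'(x) = 3*x*(2 - x).
Note φ(0) = φ(3) = 0, so the boundary term u·φ vanishes.
LHS = ∫_0^3 u(x) φ'(x) dx = ∫_0^3 (-3*x^4 + 6*x^3 - 6*x^2 + 12*x) dx. Term by term:
  ∫_0^3 -3*x^4 dx = -729/5;  ∫_0^3 6*x^3 dx = 243/2;  ∫_0^3 -6*x^2 dx = -54;
  ∫_0^3 12*x dx = 54.
Sum: -729/5 + 243/2 − 54 + 54 = -243/10.
So LHS = -243/10.
∫_0^3 v(x) φ(x) dx = ∫_0^3 (-2*x^4 + 6*x^3) dx. Term by term:
  ∫_0^3 -2*x^4 dx = -486/5;  ∫_0^3 6*x^3 dx = 243/2.
Sum: -486/5 + 243/2 = 243/10.
So RHS = -∫_0^3 v(x) φ(x) dx = -243/10.
LHS = RHS, so the identity holds for this test φ.
Moreover u is smooth here and v(x) = u'(x) = 2*x pointwise, so the identity holds for every test function. Hence v is the weak derivative of u.


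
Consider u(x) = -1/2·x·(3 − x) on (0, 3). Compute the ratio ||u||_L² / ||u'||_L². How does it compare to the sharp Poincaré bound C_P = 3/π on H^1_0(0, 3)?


||u||_L² / ||u'||_L² = 3*sqrt(10)/10 < C_P = 3/π.

u(x) = -1/2·x·(3 − x), so u'(x) = x - 3/2.
u(x) = -1/2·x·(3 − x) vanishes at x = 0 and x = 3, so u ∈ H^1_0(0, 3). Differentiate via the product rule and integrate the resulting polynomials term by term.
  ∫_0^3 u² dx = ∫_0^3 (x^4/4 - 3*x^3/2 + 9*x^2/4) dx. Term by term:
    ∫_0^3 x^4/4 dx = 243/20;  ∫_0^3 -3*x^3/2 dx = -243/8;  ∫_0^3 9*x^2/4 dx = 81/4.
  Sum: 243/20 − 243/8 + 81/4 = 81/40.
  ∫_0^3 (u')² dx = ∫_0^3 (x^2 - 3*x + 9/4) dx. Term by term:
    ∫_0^3 x^2 dx = 9;  ∫_0^3 -3*x dx = -27/2;  ∫_0^3 9/4 dx = 27/4.
  Sum: 9 − 27/2 + 27/4 = 9/4.
∫_0^3 u² dx = 81/40, so ||u||_L² = 9*sqrt(10)/20.
∫_0^3 (u')² dx = 9/4, so ||u'||_L² = 3/2.
Ratio ||u||_L² / ||u'||_L² = 3*sqrt(10)/10.
Sharp Poincaré constant on H^1_0(0, 3) is C_P = L/π = 3/π, achieved by sin(π/3·x).
A polynomial bump cannot attain the sharp Poincaré constant (only the first sine eigenfunction does), so the ratio is strictly less than C_P, consistent with ||u||_L² ≤ C_P ||u'||_L².


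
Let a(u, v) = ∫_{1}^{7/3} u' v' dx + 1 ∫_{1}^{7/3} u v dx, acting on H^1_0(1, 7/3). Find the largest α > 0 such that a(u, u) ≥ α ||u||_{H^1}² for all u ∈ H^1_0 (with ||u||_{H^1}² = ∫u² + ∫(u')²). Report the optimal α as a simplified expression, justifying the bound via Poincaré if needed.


α = 1

Coercivity of a(·,·) on H^1_0(1, 7/3) means a(u, u) ≥ α ||u||_{H^1}² for every u ∈ H^1_0.
The interval has length L = 4/3, and Poincaré/coercivity depend only on L. Here a(u, u) = ∫(u')² + (1)·∫u².
Here c = 1 ≥ 1, so a(u,u) = ∫(u')² + c∫u² ≥ ∫(u')² + ∫u² = ||u||_{H^1}², i.e. α = 1 works. No larger α is possible: a(u,u) ≥ α||u||_{H^1}² means (1−α)∫(u')² ≥ (α−c)∫u², and for the modes u_n = sin(nπ(x−x₀)/L) (x₀ the left endpoint) one has ∫u_n²/∫(u_n')² = (L/(nπ))² → 0, so a(u_n,u_n)/||u_n||_{H^1}² → 1. Hence the optimal constant is α = 1.
Therefore α = 1.


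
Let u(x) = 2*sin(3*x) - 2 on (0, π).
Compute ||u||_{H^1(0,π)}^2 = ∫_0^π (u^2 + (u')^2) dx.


||u||_{H^1(0,π)}^2 = -16/3 + 24*π

u'(x) = 6*cos(3*x).
Expand u² and (u')² and integrate term by term on (0, π), using: for integers n ≥ 1, ∫_0^π sin²(nx) dx = ∫_0^π cos²(nx) dx = π/2; for n ≠ n', ∫_0^π sin(nx)sin(n'x) dx = ∫_0^π cos(nx)cos(n'x) dx = 0; and by product-to-sum, ∫_0^π sin(nx)cos(n'x) dx = ½∫_0^π [sin((n+n')x) + sin((n−n')x)] dx, which is 0 when n+n' is even and 2n/(n²−n'²) when n+n' is odd (it need not vanish on (0, π)). For the constant mode: ∫_0^π 1 dx = π, ∫_0^π cos(nx) dx = 0, ∫_0^π sin(nx) dx = (1−(−1)^n)/n.
  u² squared terms: (-2)²·∫1 dx = 4·π = 4*π;  (2)²·∫sin(3x)² dx = 4·π/2 = 2*π.
  u² cross terms: 2·(-2)·(2)·∫1·sin(3x) dx = -8·(2/3) = -16/3.
  So ∫_0^π u² dx = 4*π + 2*π − 16/3 = -16/3 + 6*π.
  (u')² squared terms: (6)²·∫cos(3x)² dx = 36·π/2 = 18*π.
  So ∫_0^π (u')² dx = 18*π.
||u||_{H^1}^2 = (-16/3 + 6*π) + (18*π) = -16/3 + 24*π.


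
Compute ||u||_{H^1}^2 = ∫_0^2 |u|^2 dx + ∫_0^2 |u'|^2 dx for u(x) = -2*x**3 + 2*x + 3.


||u||_{H^1}^2 = 21106/105

The H^1 norm (squared) on an interval (0, L) is
  ||u||_{H^1}^2 = ∫_0^L u(x)^2 dx + ∫_0^L u'(x)^2 dx.
Compute u'(x) = 2 - 6*x**2.
Then u(x)^2 = 4*x**6 - 8*x**4 - 12*x**3 + 4*x**2 + 12*x + 9 and u'(x)^2 = 36*x**4 - 24*x**2 + 4.
Integrate each monomial from 0 to 2 using ∫_0^2 c·x^n dx = c·2^(n+1)/(n+1):
  ∫_0^2 u(x)^2 dx = ∫_0^2 (4*x^6 - 8*x^4 - 12*x^3 + 4*x^2 + 12*x + 9) dx. Term by term:
    ∫_0^2 4*x^6 dx = 512/7;  ∫_0^2 -8*x^4 dx = -256/5;  ∫_0^2 -12*x^3 dx = -48;
    ∫_0^2 4*x^2 dx = 32/3;  ∫_0^2 12*x dx = 24;  ∫_0^2 9 dx = 18.
  Sum: 512/7 − 256/5 − 48 + 32/3 + 24 + 18 = 2794/105.
  ∫_0^2 u'(x)^2 dx = ∫_0^2 (36*x^4 - 24*x^2 + 4) dx. Term by term:
    ∫_0^2 36*x^4 dx = 1152/5;  ∫_0^2 -24*x^2 dx = -64;  ∫_0^2 4 dx = 8.
  Sum: 1152/5 − 64 + 8 = 872/5.
Adding: ||u||_{H^1}^2 = 2794/105 + 872/5 = 21106/105.


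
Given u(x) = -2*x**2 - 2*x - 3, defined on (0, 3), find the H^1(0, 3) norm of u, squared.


||u||_{H^1}^2 = 4047/5

The H^1 norm (squared) on an interval (0, L) is
  ||u||_{H^1}^2 = ∫_0^L u(x)^2 dx + ∫_0^L u'(x)^2 dx.
Compute u'(x) = -4*x - 2.
Then u(x)^2 = 4*x**4 + 8*x**3 + 16*x**2 + 12*x + 9 and u'(x)^2 = 16*x**2 + 16*x + 4.
Integrate each monomial from 0 to 3 using ∫_0^3 c·x^n dx = c·3^(n+1)/(n+1):
  ∫_0^3 u(x)^2 dx = ∫_0^3 (4*x^4 + 8*x^3 + 16*x^2 + 12*x + 9) dx. Term by term:
    ∫_0^3 4*x^4 dx = 972/5;  ∫_0^3 8*x^3 dx = 162;  ∫_0^3 16*x^2 dx = 144;
    ∫_0^3 12*x dx = 54;  ∫_0^3 9 dx = 27.
  Sum: 972/5 + 162 + 144 + 54 + 27 = 2907/5.
  ∫_0^3 u'(x)^2 dx = ∫_0^3 (16*x^2 + 16*x + 4) dx. Term by term:
    ∫_0^3 16*x^2 dx = 144;  ∫_0^3 16*x dx = 72;  ∫_0^3 4 dx = 12.
  Sum: 144 + 72 + 12 = 228.
Adding: ||u||_{H^1}^2 = 2907/5 + 228 = 4047/5.


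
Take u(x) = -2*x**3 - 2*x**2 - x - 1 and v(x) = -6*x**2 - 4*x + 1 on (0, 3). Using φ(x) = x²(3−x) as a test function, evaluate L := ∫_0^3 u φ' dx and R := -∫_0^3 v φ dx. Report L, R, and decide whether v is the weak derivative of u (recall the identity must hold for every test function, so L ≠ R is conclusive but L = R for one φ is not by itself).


LHS = 4023/20, RHS = 3753/20. No, v is not the weak derivative of u.

u(x) = -2*x**3 - 2*x**2 - x - 1, classical derivative u'(x) = -6*x**2 - 4*x - 1.
φ(x) = x²(3−x), so φ'(x) = 3*x*(2 - x).
Note φ(0) = φ(3) = 0, so the boundary term u·φ vanishes.
LHS = ∫_0^3 u(x) φ'(x) dx = ∫_0^3 (6*x^5 - 6*x^4 - 9*x^3 - 3*x^2 - 6*x) dx. Term by term:
  ∫_0^3 6*x^5 dx = 729;  ∫_0^3 -6*x^4 dx = -1458/5;  ∫_0^3 -9*x^3 dx = -729/4;
  ∫_0^3 -3*x^2 dx = -27;  ∫_0^3 -6*x dx = -27.
Sum: 729 − 1458/5 − 729/4 − 27 − 27 = 4023/20.
So LHS = 4023/20.
∫_0^3 v(x) φ(x) dx = ∫_0^3 (6*x^5 - 14*x^4 - 13*x^3 + 3*x^2) dx. Term by term:
  ∫_0^3 6*x^5 dx = 729;  ∫_0^3 -14*x^4 dx = -3402/5;  ∫_0^3 -13*x^3 dx = -1053/4;
  ∫_0^3 3*x^2 dx = 27.
Sum: 729 − 3402/5 − 1053/4 + 27 = -3753/20.
So RHS = -∫_0^3 v(x) φ(x) dx = 3753/20.
LHS − RHS = 27/2 ≠ 0, so the identity fails.
(For a valid weak derivative the identity must hold for EVERY test function, in particular this one. The failure shows v is NOT the weak derivative of u.)
Correct weak derivative would be u'(x) = -6*x**2 - 4*x - 1.


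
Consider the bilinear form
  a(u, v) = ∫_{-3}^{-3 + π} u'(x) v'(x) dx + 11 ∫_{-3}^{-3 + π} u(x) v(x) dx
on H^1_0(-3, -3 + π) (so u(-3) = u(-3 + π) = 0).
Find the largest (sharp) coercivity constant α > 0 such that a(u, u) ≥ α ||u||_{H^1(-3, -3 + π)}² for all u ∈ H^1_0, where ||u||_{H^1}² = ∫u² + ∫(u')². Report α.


α = 1

Coercivity of a(·,·) on H^1_0(-3, -3 + π) means a(u, u) ≥ α ||u||_{H^1}² for every u ∈ H^1_0.
The interval has length L = π, and Poincaré/coercivity depend only on L. Here a(u, u) = ∫(u')² + (11)·∫u².
Here c = 11 ≥ 1, so a(u,u) = ∫(u')² + c∫u² ≥ ∫(u')² + ∫u² = ||u||_{H^1}², i.e. α = 1 works. No larger α is possible: a(u,u) ≥ α||u||_{H^1}² means (1−α)∫(u')² ≥ (α−c)∫u², and for the modes u_n = sin(nπ(x−x₀)/L) (x₀ the left endpoint) one has ∫u_n²/∫(u_n')² = (L/(nπ))² → 0, so a(u_n,u_n)/||u_n||_{H^1}² → 1. Hence the optimal constant is α = 1.
Therefore α = 1.


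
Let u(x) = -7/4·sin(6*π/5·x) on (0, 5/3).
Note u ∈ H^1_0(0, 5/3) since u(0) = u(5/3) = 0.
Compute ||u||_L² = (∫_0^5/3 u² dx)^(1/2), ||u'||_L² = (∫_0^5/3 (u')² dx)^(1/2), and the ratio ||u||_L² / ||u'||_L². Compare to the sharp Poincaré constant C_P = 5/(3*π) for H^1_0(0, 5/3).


||u||_L² / ||u'||_L² = 5/(6*π) < C_P = 5/(3*π).

u(x) = -7/4·sin(6*π/5·x), so u'(x) = -21*π*cos(6*π*x/5)/10.
Writing u(x) = A·sin(kπx/L) with A = -7/4 and k = 2, use ∫_0^L sin²(kπx/L) dx = L/2 and ∫_0^L cos²(kπx/L) dx = L/2.
u² = 49/16·sin²(6*π/5·x) and (u')² = 441*π^2/100·cos²(6*π/5·x), and each of sin², cos² integrates to L/2 = 5/6 over (0, 5/3).
∫_0^5/3 u² dx = 245/96, so ||u||_L² = 7*sqrt(30)/24.
∫_0^5/3 (u')² dx = 147*π^2/40, so ||u'||_L² = 7*sqrt(30)*π/20.
Ratio ||u||_L² / ||u'||_L² = 5/(6*π).
Sharp Poincaré constant on H^1_0(0, 5/3) is C_P = L/π = 5/(3*π), achieved by sin(3*π/5·x).
This is the k = 2 harmonic; the ratio L/(kπ) is strictly less than C_P = L/π, consistent with the sharp inequality ||u||_L² ≤ C_P ||u'||_L².


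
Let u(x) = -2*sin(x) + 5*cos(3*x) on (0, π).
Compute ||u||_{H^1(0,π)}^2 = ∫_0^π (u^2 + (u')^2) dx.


||u||_{H^1(0,π)}^2 = 129*π

u'(x) = -15*sin(3*x) - 2*cos(x).
Expand u² and (u')² and integrate term by term on (0, π), using: for integers n ≥ 1, ∫_0^π sin²(nx) dx = ∫_0^π cos²(nx) dx = π/2; for n ≠ n', ∫_0^π sin(nx)sin(n'x) dx = ∫_0^π cos(nx)cos(n'x) dx = 0; and by product-to-sum, ∫_0^π sin(nx)cos(n'x) dx = ½∫_0^π [sin((n+n')x) + sin((n−n')x)] dx, which is 0 when n+n' is even and 2n/(n²−n'²) when n+n' is odd (it need not vanish on (0, π)).
  u² squared terms: (-2)²·∫sin(x)² dx = 4·π/2 = 2*π;  (5)²·∫cos(3x)² dx = 25·π/2 = 25*π/2.
  u² cross terms: 2·(-2)·(5)·∫sin(x)·cos(3x) dx = -20·(0) = 0.
  So ∫_0^π u² dx = 2*π + 25*π/2 + 0 = 29*π/2.
  (u')² squared terms: (-15)²·∫sin(3x)² dx = 225·π/2 = 225*π/2;  (-2)²·∫cos(x)² dx = 4·π/2 = 2*π.
  (u')² cross terms: 2·(-15)·(-2)·∫sin(3x)·cos(x) dx = 60·(0) = 0.
  So ∫_0^π (u')² dx = 225*π/2 + 2*π + 0 = 229*π/2.
||u||_{H^1}^2 = (29*π/2) + (229*π/2) = 129*π.


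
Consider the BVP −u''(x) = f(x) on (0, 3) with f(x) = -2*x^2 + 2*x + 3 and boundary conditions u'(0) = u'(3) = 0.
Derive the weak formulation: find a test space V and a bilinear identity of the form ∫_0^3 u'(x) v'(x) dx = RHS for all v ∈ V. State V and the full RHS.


V = H^1(0, 3) (no boundary constraint on v; u is determined up to an additive constant); weak form: ∫_0^3 u'v' dx = ∫_0^3 (-2*x^2 + 2*x + 3) v dx for all v ∈ V.

Multiply both sides by a test function v and integrate from 0 to 3:
  ∫_0^3 −u''(x) v(x) dx = ∫_0^3 f(x) v(x) dx.
Integrate the LHS by parts once:
  ∫_0^3 −u'' v dx = −[u'(x) v(x)]_0^3 + ∫_0^3 u'(x) v'(x) dx.
Thus ∫_0^3 u'(x) v'(x) dx = ∫_0^3 f(x) v(x) dx + [u'(x) v(x)]_0^3.
Choose V so that boundary terms are either known or forced to vanish.
u has homogeneous Neumann: u'(0) = u'(3) = 0. So [u' v]_0^3 = 0·v(3) − 0·v(0) = 0 for any v; take V = H^1(0, 3).
Weak formulation: find u (satisfying any essential BC) such that ∫_0^3 u'(x) v'(x) dx = ∫_0^3 f v dx for all v ∈ V (homogeneous Neumann, so boundary terms vanish).
Substituting f(x) = -2*x^2 + 2*x + 3, the right-hand side is ∫_0^3 (-2*x^2 + 2*x + 3) v dx.
Compatibility check (pure Neumann): taking v ≡ 1 ∈ V gives 0 = ∫_0^3 f dx + (0) − (0), i.e. ∫_0^3 f dx must equal u'(0) − u'(3) = 0. Indeed ∫_0^3 (-2*x^2 + 2*x + 3) dx = 0, so the data are compatible. The solution is then unique only up to an additive constant (fix it e.g. by requiring ∫_0^3 u dx = 0).


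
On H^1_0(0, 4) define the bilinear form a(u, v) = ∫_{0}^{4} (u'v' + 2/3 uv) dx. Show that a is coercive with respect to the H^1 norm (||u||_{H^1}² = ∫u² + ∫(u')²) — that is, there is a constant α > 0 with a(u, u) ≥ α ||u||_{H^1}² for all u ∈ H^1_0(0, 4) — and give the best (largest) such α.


α = (π^2 + 32/3)/(π^2 + 16)

Coercivity of a(·,·) on H^1_0(0, 4) means a(u, u) ≥ α ||u||_{H^1}² for every u ∈ H^1_0.
The interval has length L = 4, and Poincaré/coercivity depend only on L. Here a(u, u) = ∫(u')² + (2/3)·∫u².
Here 0 < c = 2/3 < 1. The condition a(u,u) ≥ α||u||_{H^1}² reads (1−α)∫(u')² ≥ (α−c)∫u². Any admissible α is ≤ 1 (rapidly oscillating u have ∫u²/∫(u')² → 0), and α = 1 would force 0 ≥ (1−c)∫u², impossible since c < 1; so 1−α > 0. By the sharp Poincaré inequality on H^1_0 of an interval of length L, ∫(u')² ≥ (π/L)²∫u² with equality for the first sine mode sin(π(x−x₀)/L) (x₀ the left endpoint), so the inequality holds for all u iff (1−α)(π/L)² ≥ α − c, i.e. α ≤ ((π/L)² + c)/((π/L)² + 1) = (1 + c(L/π)²)/(1 + (L/π)²). With (π/L)² = π^2/16 and c = 2/3, the largest admissible constant is α = ((π/L)² + c)/((π/L)² + 1).
Simplifying, α = (π^2 + 32/3)/(π^2 + 16).


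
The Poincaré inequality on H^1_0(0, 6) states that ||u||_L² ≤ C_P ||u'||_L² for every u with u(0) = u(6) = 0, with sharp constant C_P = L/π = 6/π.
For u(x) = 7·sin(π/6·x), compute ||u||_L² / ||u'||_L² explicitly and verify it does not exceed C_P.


||u||_L² / ||u'||_L² = 6/π = C_P.

u(x) = 7·sin(π/6·x), so u'(x) = 7*π*cos(π*x/6)/6.
Writing u(x) = A·sin(kπx/L) with A = 7 and k = 1, use ∫_0^L sin²(kπx/L) dx = L/2 and ∫_0^L cos²(kπx/L) dx = L/2.
u² = 49·sin²(π/6·x) and (u')² = 49*π^2/36·cos²(π/6·x), and each of sin², cos² integrates to L/2 = 3 over (0, 6).
∫_0^6 u² dx = 147, so ||u||_L² = 7*sqrt(3).
∫_0^6 (u')² dx = 49*π^2/12, so ||u'||_L² = 7*sqrt(3)*π/6.
Ratio ||u||_L² / ||u'||_L² = 6/π.
Sharp Poincaré constant on H^1_0(0, 6) is C_P = L/π = 6/π, achieved by sin(π/6·x).
This is the k = 1 eigenfunction (up to amplitude), so the ratio equals the sharp Poincaré constant exactly.


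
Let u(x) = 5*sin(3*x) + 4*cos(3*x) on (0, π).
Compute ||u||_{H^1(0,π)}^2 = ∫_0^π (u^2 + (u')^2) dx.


||u||_{H^1(0,π)}^2 = 205*π

u'(x) = -12*sin(3*x) + 15*cos(3*x).
Expand u² and (u')² and integrate term by term on (0, π), using: for integers n ≥ 1, ∫_0^π sin²(nx) dx = ∫_0^π cos²(nx) dx = π/2; for n ≠ n', ∫_0^π sin(nx)sin(n'x) dx = ∫_0^π cos(nx)cos(n'x) dx = 0; and by product-to-sum, ∫_0^π sin(nx)cos(n'x) dx = ½∫_0^π [sin((n+n')x) + sin((n−n')x)] dx, which is 0 when n+n' is even and 2n/(n²−n'²) when n+n' is odd (it need not vanish on (0, π)).
  u² squared terms: (4)²·∫cos(3x)² dx = 16·π/2 = 8*π;  (5)²·∫sin(3x)² dx = 25·π/2 = 25*π/2.
  u² cross terms: 2·(4)·(5)·∫cos(3x)·sin(3x) dx = 40·(0) = 0.
  So ∫_0^π u² dx = 8*π + 25*π/2 + 0 = 41*π/2.
  (u')² squared terms: (-12)²·∫sin(3x)² dx = 144·π/2 = 72*π;  (15)²·∫cos(3x)² dx = 225·π/2 = 225*π/2.
  (u')² cross terms: 2·(-12)·(15)·∫sin(3x)·cos(3x) dx = -360·(0) = 0.
  So ∫_0^π (u')² dx = 72*π + 225*π/2 + 0 = 369*π/2.
||u||_{H^1}^2 = (41*π/2) + (369*π/2) = 205*π.


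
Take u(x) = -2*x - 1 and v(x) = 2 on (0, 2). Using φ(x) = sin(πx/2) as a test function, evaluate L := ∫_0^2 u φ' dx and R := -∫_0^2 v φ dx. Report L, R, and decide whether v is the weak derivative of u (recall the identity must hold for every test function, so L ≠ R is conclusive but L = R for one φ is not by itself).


LHS = 8/π, RHS = -8/π. No, v is not the weak derivative of u.

u(x) = -2*x - 1, classical derivative u'(x) = -2.
φ(x) = sin(πx/2), so φ'(x) = π*cos(π*x/2)/2.
Note φ(0) = φ(2) = 0, so the boundary term u·φ vanishes.
LHS = ∫_0^2 u(x) φ'(x) dx = ∫_0^2 (-π*x*cos(π*x/2) - π*cos(π*x/2)/2) dx. Term by term:
  ∫_0^2 -π*cos(π*x/2)/2 dx = 0;  ∫_0^2 -π*x*cos(π*x/2) dx = 8/π.
Sum: 0 + 8/π = 8/π.
So LHS = 8/π.
∫_0^2 v(x) φ(x) dx = ∫_0^2 (2*sin(π*x/2)) dx. Term by term:
  ∫_0^2 2*sin(π*x/2) dx = 8/π.
So RHS = -∫_0^2 v(x) φ(x) dx = -8/π.
LHS − RHS = 16/π ≠ 0, so the identity fails.
(For a valid weak derivative the identity must hold for EVERY test function, in particular this one. The failure shows v is NOT the weak derivative of u.)
Correct weak derivative would be u'(x) = -2.


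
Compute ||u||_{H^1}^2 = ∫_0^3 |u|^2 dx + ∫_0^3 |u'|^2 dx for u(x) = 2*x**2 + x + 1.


||u||_{H^1}^2 = 2577/5

The H^1 norm (squared) on an interval (0, L) is
  ||u||_{H^1}^2 = ∫_0^L u(x)^2 dx + ∫_0^L u'(x)^2 dx.
Compute u'(x) = 4*x + 1.
Then u(x)^2 = 4*x**4 + 4*x**3 + 5*x**2 + 2*x + 1 and u'(x)^2 = 16*x**2 + 8*x + 1.
Integrate each monomial from 0 to 3 using ∫_0^3 c·x^n dx = c·3^(n+1)/(n+1):
  ∫_0^3 u(x)^2 dx = ∫_0^3 (4*x^4 + 4*x^3 + 5*x^2 + 2*x + 1) dx. Term by term:
    ∫_0^3 4*x^4 dx = 972/5;  ∫_0^3 4*x^3 dx = 81;  ∫_0^3 5*x^2 dx = 45;
    ∫_0^3 2*x dx = 9;  ∫_0^3 1 dx = 3.
  Sum: 972/5 + 81 + 45 + 9 + 3 = 1662/5.
  ∫_0^3 u'(x)^2 dx = ∫_0^3 (16*x^2 + 8*x + 1) dx. Term by term:
    ∫_0^3 16*x^2 dx = 144;  ∫_0^3 8*x dx = 36;  ∫_0^3 1 dx = 3.
  Sum: 144 + 36 + 3 = 183.
Adding: ||u||_{H^1}^2 = 1662/5 + 183 = 2577/5.


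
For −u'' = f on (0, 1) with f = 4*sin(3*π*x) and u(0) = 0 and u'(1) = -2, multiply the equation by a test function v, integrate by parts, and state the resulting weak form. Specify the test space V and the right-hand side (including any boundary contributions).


V = {v ∈ H^1(0, 1) : v(0) = 0} (test functions vanish at x = 0 where u is specified); weak form: ∫_0^1 u'v' dx = ∫_0^1 (4*sin(3*π*x)) v dx − 2·v(1) for all v ∈ V.

Multiply both sides by a test function v and integrate from 0 to 1:
  ∫_0^1 −u''(x) v(x) dx = ∫_0^1 f(x) v(x) dx.
Integrate the LHS by parts once:
  ∫_0^1 −u'' v dx = −[u'(x) v(x)]_0^1 + ∫_0^1 u'(x) v'(x) dx.
Thus ∫_0^1 u'(x) v'(x) dx = ∫_0^1 f(x) v(x) dx + [u'(x) v(x)]_0^1.
Choose V so that boundary terms are either known or forced to vanish.
Mixed BC: u(0) = 0 (Dirichlet) and u'(1) = -2 (Neumann). Define V = {v ∈ H^1(0, 1) : v(0) = 0}. Then [u' v]_0^1 = u'(1)·v(1) − u'(0)·0 = − 2·v(1).
Weak formulation: find u (satisfying any essential BC) such that ∫_0^1 u'(x) v'(x) dx = ∫_0^1 f v dx − 2·v(1) for all v ∈ V (Dirichlet at 0 absorbed into V; Neumann datum at x = 1 contributes the boundary term).
Substituting f(x) = 4*sin(3*π*x), the right-hand side is ∫_0^1 (4*sin(3*π*x)) v dx − 2·v(1).


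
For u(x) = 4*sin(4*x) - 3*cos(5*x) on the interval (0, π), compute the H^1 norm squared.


||u||_{H^1(0,π)}^2 = 1664/3 + 253*π

u'(x) = 15*sin(5*x) + 16*cos(4*x).
Expand u² and (u')² and integrate term by term on (0, π), using: for integers n ≥ 1, ∫_0^π sin²(nx) dx = ∫_0^π cos²(nx) dx = π/2; for n ≠ n', ∫_0^π sin(nx)sin(n'x) dx = ∫_0^π cos(nx)cos(n'x) dx = 0; and by product-to-sum, ∫_0^π sin(nx)cos(n'x) dx = ½∫_0^π [sin((n+n')x) + sin((n−n')x)] dx, which is 0 when n+n' is even and 2n/(n²−n'²) when n+n' is odd (it need not vanish on (0, π)).
  u² squared terms: (-3)²·∫cos(5x)² dx = 9·π/2 = 9*π/2;  (4)²·∫sin(4x)² dx = 16·π/2 = 8*π.
  u² cross terms: 2·(-3)·(4)·∫cos(5x)·sin(4x) dx = -24·(-8/9) = 64/3.
  So ∫_0^π u² dx = 9*π/2 + 8*π + 64/3 = 64/3 + 25*π/2.
  (u')² squared terms: (15)²·∫sin(5x)² dx = 225·π/2 = 225*π/2;  (16)²·∫cos(4x)² dx = 256·π/2 = 128*π.
  (u')² cross terms: 2·(15)·(16)·∫sin(5x)·cos(4x) dx = 480·(10/9) = 1600/3.
  So ∫_0^π (u')² dx = 225*π/2 + 128*π + 1600/3 = 1600/3 + 481*π/2.
||u||_{H^1}^2 = (64/3 + 25*π/2) + (1600/3 + 481*π/2) = 1664/3 + 253*π.


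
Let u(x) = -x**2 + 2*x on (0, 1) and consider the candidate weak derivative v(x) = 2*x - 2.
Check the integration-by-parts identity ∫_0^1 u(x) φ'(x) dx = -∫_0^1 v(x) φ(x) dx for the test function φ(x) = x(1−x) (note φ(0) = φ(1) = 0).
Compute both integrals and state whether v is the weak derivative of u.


LHS = -1/6, RHS = 1/6. No, v is not the weak derivative of u.

u(x) = -x**2 + 2*x, classical derivative u'(x) = 2 - 2*x.
φ(x) = x(1−x), so φ'(x) = 1 - 2*x.
Note φ(0) = φ(1) = 0, so the boundary term u·φ vanishes.
LHS = ∫_0^1 u(x) φ'(x) dx = ∫_0^1 (2*x^3 - 5*x^2 + 2*x) dx. Term by term:
  ∫_0^1 2*x^3 dx = 1/2;  ∫_0^1 -5*x^2 dx = -5/3;  ∫_0^1 2*x dx = 1.
Sum: 1/2 − 5/3 + 1 = -1/6.
So LHS = -1/6.
∫_0^1 v(x) φ(x) dx = ∫_0^1 (-2*x^3 + 4*x^2 - 2*x) dx. Term by term:
  ∫_0^1 -2*x^3 dx = -1/2;  ∫_0^1 4*x^2 dx = 4/3;  ∫_0^1 -2*x dx = -1.
Sum: -1/2 + 4/3 − 1 = -1/6.
So RHS = -∫_0^1 v(x) φ(x) dx = 1/6.
LHS − RHS = -1/3 ≠ 0, so the identity fails.
(For a valid weak derivative the identity must hold for EVERY test function, in particular this one. The failure shows v is NOT the weak derivative of u.)
Correct weak derivative would be u'(x) = 2 - 2*x.


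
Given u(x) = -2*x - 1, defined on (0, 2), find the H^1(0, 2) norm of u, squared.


||u||_{H^1}^2 = 86/3

The H^1 norm (squared) on an interval (0, L) is
  ||u||_{H^1}^2 = ∫_0^L u(x)^2 dx + ∫_0^L u'(x)^2 dx.
Compute u'(x) = -2.
Then u(x)^2 = 4*x**2 + 4*x + 1 and u'(x)^2 = 4.
Integrate each monomial from 0 to 2 using ∫_0^2 c·x^n dx = c·2^(n+1)/(n+1):
  ∫_0^2 u(x)^2 dx = ∫_0^2 (4*x^2 + 4*x + 1) dx. Term by term:
    ∫_0^2 4*x^2 dx = 32/3;  ∫_0^2 4*x dx = 8;  ∫_0^2 1 dx = 2.
  Sum: 32/3 + 8 + 2 = 62/3.
  ∫_0^2 u'(x)^2 dx = ∫_0^2 (4) dx. Term by term:
    ∫_0^2 4 dx = 8.
Adding: ||u||_{H^1}^2 = 62/3 + 8 = 86/3.


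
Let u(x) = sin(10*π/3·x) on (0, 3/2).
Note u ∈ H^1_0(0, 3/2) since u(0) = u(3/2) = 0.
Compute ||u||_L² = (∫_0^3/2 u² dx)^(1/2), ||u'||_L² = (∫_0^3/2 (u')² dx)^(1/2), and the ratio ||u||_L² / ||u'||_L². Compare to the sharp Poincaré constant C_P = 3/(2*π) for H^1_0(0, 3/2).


||u||_L² / ||u'||_L² = 3/(10*π) < C_P = 3/(2*π).

u(x) = sin(10*π/3·x), so u'(x) = 10*π*cos(10*π*x/3)/3.
Writing u(x) = A·sin(kπx/L) with A = 1 and k = 5, use ∫_0^L sin²(kπx/L) dx = L/2 and ∫_0^L cos²(kπx/L) dx = L/2.
u² = 1·sin²(10*π/3·x) and (u')² = 100*π^2/9·cos²(10*π/3·x), and each of sin², cos² integrates to L/2 = 3/4 over (0, 3/2).
∫_0^3/2 u² dx = 3/4, so ||u||_L² = sqrt(3)/2.
∫_0^3/2 (u')² dx = 25*π^2/3, so ||u'||_L² = 5*sqrt(3)*π/3.
Ratio ||u||_L² / ||u'||_L² = 3/(10*π).
Sharp Poincaré constant on H^1_0(0, 3/2) is C_P = L/π = 3/(2*π), achieved by sin(2*π/3·x).
This is the k = 5 harmonic; the ratio L/(kπ) is strictly less than C_P = L/π, consistent with the sharp inequality ||u||_L² ≤ C_P ||u'||_L².


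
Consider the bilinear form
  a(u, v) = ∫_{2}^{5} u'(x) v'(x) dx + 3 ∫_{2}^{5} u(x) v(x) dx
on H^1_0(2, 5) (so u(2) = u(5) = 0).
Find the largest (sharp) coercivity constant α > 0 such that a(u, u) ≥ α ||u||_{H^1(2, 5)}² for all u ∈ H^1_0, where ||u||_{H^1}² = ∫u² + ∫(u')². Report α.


α = 1

Coercivity of a(·,·) on H^1_0(2, 5) means a(u, u) ≥ α ||u||_{H^1}² for every u ∈ H^1_0.
The interval has length L = 3, and Poincaré/coercivity depend only on L. Here a(u, u) = ∫(u')² + (3)·∫u².
Here c = 3 ≥ 1, so a(u,u) = ∫(u')² + c∫u² ≥ ∫(u')² + ∫u² = ||u||_{H^1}², i.e. α = 1 works. No larger α is possible: a(u,u) ≥ α||u||_{H^1}² means (1−α)∫(u')² ≥ (α−c)∫u², and for the modes u_n = sin(nπ(x−x₀)/L) (x₀ the left endpoint) one has ∫u_n²/∫(u_n')² = (L/(nπ))² → 0, so a(u_n,u_n)/||u_n||_{H^1}² → 1. Hence the optimal constant is α = 1.
Therefore α = 1.


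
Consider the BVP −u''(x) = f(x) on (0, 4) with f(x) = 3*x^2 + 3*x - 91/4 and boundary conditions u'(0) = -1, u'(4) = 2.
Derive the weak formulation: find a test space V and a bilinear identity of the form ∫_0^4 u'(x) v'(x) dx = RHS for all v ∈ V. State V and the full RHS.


V = H^1(0, 4) (v unrestricted at boundary; u is determined up to an additive constant); weak form: ∫_0^4 u'v' dx = ∫_0^4 (3*x^2 + 3*x - 91/4) v dx + 2·v(4) + v(0) for all v ∈ V.

Multiply both sides by a test function v and integrate from 0 to 4:
  ∫_0^4 −u''(x) v(x) dx = ∫_0^4 f(x) v(x) dx.
Integrate the LHS by parts once:
  ∫_0^4 −u'' v dx = −[u'(x) v(x)]_0^4 + ∫_0^4 u'(x) v'(x) dx.
Thus ∫_0^4 u'(x) v'(x) dx = ∫_0^4 f(x) v(x) dx + [u'(x) v(x)]_0^4.
Choose V so that boundary terms are either known or forced to vanish.
u has inhomogeneous Neumann u'(0) = -1, u'(4) = 2. [u' v]_0^4 = (2)·v(4) − (-1)·v(0) = 2·v(4) + v(0). Take V = H^1(0, 4); boundary term becomes part of RHS.
Weak formulation: find u (satisfying any essential BC) such that ∫_0^4 u'(x) v'(x) dx = ∫_0^4 f v dx + 2·v(4) + v(0) for all v ∈ V (Neumann data are natural BCs: they enter the RHS as boundary terms).
Substituting f(x) = 3*x^2 + 3*x - 91/4, the right-hand side is ∫_0^4 (3*x^2 + 3*x - 91/4) v dx + 2·v(4) + v(0).
Compatibility check (pure Neumann): taking v ≡ 1 ∈ V gives 0 = ∫_0^4 f dx + (2) − (-1), i.e. ∫_0^4 f dx must equal u'(0) − u'(4) = -3. Indeed ∫_0^4 (3*x^2 + 3*x - 91/4) dx = -3, so the data are compatible. The solution is then unique only up to an additive constant (fix it e.g. by requiring ∫_0^4 u dx = 0).


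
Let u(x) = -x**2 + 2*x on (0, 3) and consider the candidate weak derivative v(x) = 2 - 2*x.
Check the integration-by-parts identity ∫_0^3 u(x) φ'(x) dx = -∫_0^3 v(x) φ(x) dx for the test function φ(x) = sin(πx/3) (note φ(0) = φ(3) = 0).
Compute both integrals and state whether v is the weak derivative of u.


LHS = 6/π, RHS = 6/π. Yes, v = u' weakly.

u(x) = -x**2 + 2*x, classical derivative u'(x) = 2 - 2*x.
φ(x) = sin(πx/3), so φ'(x) = π*cos(π*x/3)/3.
Note φ(0) = φ(3) = 0, so the boundary term u·φ vanishes.
LHS = ∫_0^3 u(x) φ'(x) dx = ∫_0^3 (-π*x^2*cos(π*x/3)/3 + 2*π*x*cos(π*x/3)/3) dx. Term by term:
  ∫_0^3 -π*x^2*cos(π*x/3)/3 dx = 18/π;  ∫_0^3 2*π*x*cos(π*x/3)/3 dx = -12/π.
Sum: 18/π − 12/π = 6/π.
So LHS = 6/π.
∫_0^3 v(x) φ(x) dx = ∫_0^3 (-2*x*sin(π*x/3) + 2*sin(π*x/3)) dx. Term by term:
  ∫_0^3 2*sin(π*x/3) dx = 12/π;  ∫_0^3 -2*x*sin(π*x/3) dx = -18/π.
Sum: 12/π − 18/π = -6/π.
So RHS = -∫_0^3 v(x) φ(x) dx = 6/π.
LHS = RHS, so the identity holds for this test φ.
Moreover u is smooth here and v(x) = u'(x) = 2 - 2*x pointwise, so the identity holds for every test function. Hence v is the weak derivative of u.


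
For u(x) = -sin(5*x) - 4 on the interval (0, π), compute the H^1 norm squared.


||u||_{H^1(0,π)}^2 = 16/5 + 29*π

u'(x) = -5*cos(5*x).
Expand u² and (u')² and integrate term by term on (0, π), using: for integers n ≥ 1, ∫_0^π sin²(nx) dx = ∫_0^π cos²(nx) dx = π/2; for n ≠ n', ∫_0^π sin(nx)sin(n'x) dx = ∫_0^π cos(nx)cos(n'x) dx = 0; and by product-to-sum, ∫_0^π sin(nx)cos(n'x) dx = ½∫_0^π [sin((n+n')x) + sin((n−n')x)] dx, which is 0 when n+n' is even and 2n/(n²−n'²) when n+n' is odd (it need not vanish on (0, π)). For the constant mode: ∫_0^π 1 dx = π, ∫_0^π cos(nx) dx = 0, ∫_0^π sin(nx) dx = (1−(−1)^n)/n.
  u² squared terms: (-4)²·∫1 dx = 16·π = 16*π;  (-1)²·∫sin(5x)² dx = 1·π/2 = π/2.
  u² cross terms: 2·(-4)·(-1)·∫1·sin(5x) dx = 8·(2/5) = 16/5.
  So ∫_0^π u² dx = 16*π + π/2 + 16/5 = 16/5 + 33*π/2.
  (u')² squared terms: (-5)²·∫cos(5x)² dx = 25·π/2 = 25*π/2.
  So ∫_0^π (u')² dx = 25*π/2.
||u||_{H^1}^2 = (16/5 + 33*π/2) + (25*π/2) = 16/5 + 29*π.


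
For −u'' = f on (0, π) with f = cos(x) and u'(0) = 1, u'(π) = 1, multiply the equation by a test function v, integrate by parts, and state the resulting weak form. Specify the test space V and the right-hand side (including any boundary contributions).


V = H^1(0, π) (v unrestricted at boundary; u is determined up to an additive constant); weak form: ∫_0^π u'v' dx = ∫_0^π (cos(x)) v dx + v(π) − v(0) for all v ∈ V.

Multiply both sides by a test function v and integrate from 0 to π:
  ∫_0^π −u''(x) v(x) dx = ∫_0^π f(x) v(x) dx.
Integrate the LHS by parts once:
  ∫_0^π −u'' v dx = −[u'(x) v(x)]_0^π + ∫_0^π u'(x) v'(x) dx.
Thus ∫_0^π u'(x) v'(x) dx = ∫_0^π f(x) v(x) dx + [u'(x) v(x)]_0^π.
Choose V so that boundary terms are either known or forced to vanish.
u has inhomogeneous Neumann u'(0) = 1, u'(π) = 1. [u' v]_0^π = (1)·v(π) − (1)·v(0) = v(π) − v(0). Take V = H^1(0, π); boundary term becomes part of RHS.
Weak formulation: find u (satisfying any essential BC) such that ∫_0^π u'(x) v'(x) dx = ∫_0^π f v dx + v(π) − v(0) for all v ∈ V (Neumann data are natural BCs: they enter the RHS as boundary terms).
Substituting f(x) = cos(x), the right-hand side is ∫_0^π (cos(x)) v dx + v(π) − v(0).
Compatibility check (pure Neumann): taking v ≡ 1 ∈ V gives 0 = ∫_0^π f dx + (1) − (1), i.e. ∫_0^π f dx must equal u'(0) − u'(π) = 0. Indeed ∫_0^π (cos(x)) dx = 0, so the data are compatible. The solution is then unique only up to an additive constant (fix it e.g. by requiring ∫_0^π u dx = 0).


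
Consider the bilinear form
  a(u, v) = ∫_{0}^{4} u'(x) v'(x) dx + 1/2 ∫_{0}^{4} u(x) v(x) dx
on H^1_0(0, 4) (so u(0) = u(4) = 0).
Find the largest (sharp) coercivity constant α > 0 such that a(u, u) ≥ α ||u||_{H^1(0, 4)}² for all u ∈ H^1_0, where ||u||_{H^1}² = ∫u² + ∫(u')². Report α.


α = (8 + π^2)/(π^2 + 16)

Coercivity of a(·,·) on H^1_0(0, 4) means a(u, u) ≥ α ||u||_{H^1}² for every u ∈ H^1_0.
The interval has length L = 4, and Poincaré/coercivity depend only on L. Here a(u, u) = ∫(u')² + (1/2)·∫u².
Here 0 < c = 1/2 < 1. The condition a(u,u) ≥ α||u||_{H^1}² reads (1−α)∫(u')² ≥ (α−c)∫u². Any admissible α is ≤ 1 (rapidly oscillating u have ∫u²/∫(u')² → 0), and α = 1 would force 0 ≥ (1−c)∫u², impossible since c < 1; so 1−α > 0. By the sharp Poincaré inequality on H^1_0 of an interval of length L, ∫(u')² ≥ (π/L)²∫u² with equality for the first sine mode sin(π(x−x₀)/L) (x₀ the left endpoint), so the inequality holds for all u iff (1−α)(π/L)² ≥ α − c, i.e. α ≤ ((π/L)² + c)/((π/L)² + 1) = (1 + c(L/π)²)/(1 + (L/π)²). With (π/L)² = π^2/16 and c = 1/2, the largest admissible constant is α = ((π/L)² + c)/((π/L)² + 1).
Simplifying, α = (8 + π^2)/(π^2 + 16).


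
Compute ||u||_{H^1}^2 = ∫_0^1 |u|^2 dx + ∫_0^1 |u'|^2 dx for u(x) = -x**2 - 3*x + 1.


||u||_{H^1}^2 = 551/30

The H^1 norm (squared) on an interval (0, L) is
  ||u||_{H^1}^2 = ∫_0^L u(x)^2 dx + ∫_0^L u'(x)^2 dx.
Compute u'(x) = -2*x - 3.
Then u(x)^2 = x**4 + 6*x**3 + 7*x**2 - 6*x + 1 and u'(x)^2 = 4*x**2 + 12*x + 9.
Integrate each monomial from 0 to 1 using ∫_0^1 c·x^n dx = c·1^(n+1)/(n+1):
  ∫_0^1 u(x)^2 dx = ∫_0^1 (x^4 + 6*x^3 + 7*x^2 - 6*x + 1) dx. Term by term:
    ∫_0^1 x^4 dx = 1/5;  ∫_0^1 6*x^3 dx = 3/2;  ∫_0^1 7*x^2 dx = 7/3;
    ∫_0^1 -6*x dx = -3;  ∫_0^1 1 dx = 1.
  Sum: 1/5 + 3/2 + 7/3 − 3 + 1 = 61/30.
  ∫_0^1 u'(x)^2 dx = ∫_0^1 (4*x^2 + 12*x + 9) dx. Term by term:
    ∫_0^1 4*x^2 dx = 4/3;  ∫_0^1 12*x dx = 6;  ∫_0^1 9 dx = 9.
  Sum: 4/3 + 6 + 9 = 49/3.
Adding: ||u||_{H^1}^2 = 61/30 + 49/3 = 551/30.


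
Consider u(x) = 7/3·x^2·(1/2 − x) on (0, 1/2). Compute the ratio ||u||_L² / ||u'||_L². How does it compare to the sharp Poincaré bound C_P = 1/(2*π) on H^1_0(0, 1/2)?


||u||_L² / ||u'||_L² = sqrt(14)/28 < C_P = 1/(2*π).

u(x) = 7/3·x^2·(1/2 − x), so u'(x) = 7*x*(1 - 3*x)/3.
u(x) = 7/3·x^2·(1/2 − x) vanishes at x = 0 and x = 1/2, so u ∈ H^1_0(0, 1/2). Differentiate via the product rule and integrate the resulting polynomials term by term.
  ∫_0^1/2 u² dx = ∫_0^1/2 (49*x^6/9 - 49*x^5/9 + 49*x^4/36) dx. Term by term:
    ∫_0^1/2 49*x^6/9 dx = 7/1152;  ∫_0^1/2 -49*x^5/9 dx = -49/3456;  ∫_0^1/2 49*x^4/36 dx = 49/5760.
  Sum: 7/1152 − 49/3456 + 49/5760 = 7/17280.
  ∫_0^1/2 (u')² dx = ∫_0^1/2 (49*x^4 - 98*x^3/3 + 49*x^2/9) dx. Term by term:
    ∫_0^1/2 49*x^4 dx = 49/160;  ∫_0^1/2 -98*x^3/3 dx = -49/96;  ∫_0^1/2 49*x^2/9 dx = 49/216.
  Sum: 49/160 − 49/96 + 49/216 = 49/2160.
∫_0^1/2 u² dx = 7/17280, so ||u||_L² = sqrt(210)/720.
∫_0^1/2 (u')² dx = 49/2160, so ||u'||_L² = 7*sqrt(15)/180.
Ratio ||u||_L² / ||u'||_L² = sqrt(14)/28.
Sharp Poincaré constant on H^1_0(0, 1/2) is C_P = L/π = 1/(2*π), achieved by sin(2*π·x).
A polynomial bump cannot attain the sharp Poincaré constant (only the first sine eigenfunction does), so the ratio is strictly less than C_P, consistent with ||u||_L² ≤ C_P ||u'||_L².


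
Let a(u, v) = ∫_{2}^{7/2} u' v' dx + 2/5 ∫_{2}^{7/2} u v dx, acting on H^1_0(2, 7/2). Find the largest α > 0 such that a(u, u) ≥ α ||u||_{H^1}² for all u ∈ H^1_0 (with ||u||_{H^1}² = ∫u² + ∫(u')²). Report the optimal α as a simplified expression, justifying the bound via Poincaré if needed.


α = 2*(9 + 10*π^2)/(5*(9 + 4*π^2))

Coercivity of a(·,·) on H^1_0(2, 7/2) means a(u, u) ≥ α ||u||_{H^1}² for every u ∈ H^1_0.
The interval has length L = 3/2, and Poincaré/coercivity depend only on L. Here a(u, u) = ∫(u')² + (2/5)·∫u².
Here 0 < c = 2/5 < 1. The condition a(u,u) ≥ α||u||_{H^1}² reads (1−α)∫(u')² ≥ (α−c)∫u². Any admissible α is ≤ 1 (rapidly oscillating u have ∫u²/∫(u')² → 0), and α = 1 would force 0 ≥ (1−c)∫u², impossible since c < 1; so 1−α > 0. By the sharp Poincaré inequality on H^1_0 of an interval of length L, ∫(u')² ≥ (π/L)²∫u² with equality for the first sine mode sin(π(x−x₀)/L) (x₀ the left endpoint), so the inequality holds for all u iff (1−α)(π/L)² ≥ α − c, i.e. α ≤ ((π/L)² + c)/((π/L)² + 1) = (1 + c(L/π)²)/(1 + (L/π)²). With (π/L)² = 4*π^2/9 and c = 2/5, the largest admissible constant is α = ((π/L)² + c)/((π/L)² + 1).
Simplifying, α = 2*(9 + 10*π^2)/(5*(9 + 4*π^2)).


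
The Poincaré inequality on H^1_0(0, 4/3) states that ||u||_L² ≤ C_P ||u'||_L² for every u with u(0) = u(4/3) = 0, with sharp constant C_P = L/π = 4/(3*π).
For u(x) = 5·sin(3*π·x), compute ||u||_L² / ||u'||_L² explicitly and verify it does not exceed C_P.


||u||_L² / ||u'||_L² = 1/(3*π) < C_P = 4/(3*π).

u(x) = 5·sin(3*π·x), so u'(x) = 15*π*cos(3*π*x).
Writing u(x) = A·sin(kπx/L) with A = 5 and k = 4, use ∫_0^L sin²(kπx/L) dx = L/2 and ∫_0^L cos²(kπx/L) dx = L/2.
u² = 25·sin²(3*π·x) and (u')² = 225*π^2·cos²(3*π·x), and each of sin², cos² integrates to L/2 = 2/3 over (0, 4/3).
∫_0^4/3 u² dx = 50/3, so ||u||_L² = 5*sqrt(6)/3.
∫_0^4/3 (u')² dx = 150*π^2, so ||u'||_L² = 5*sqrt(6)*π.
Ratio ||u||_L² / ||u'||_L² = 1/(3*π).
Sharp Poincaré constant on H^1_0(0, 4/3) is C_P = L/π = 4/(3*π), achieved by sin(3*π/4·x).
This is the k = 4 harmonic; the ratio L/(kπ) is strictly less than C_P = L/π, consistent with the sharp inequality ||u||_L² ≤ C_P ||u'||_L².


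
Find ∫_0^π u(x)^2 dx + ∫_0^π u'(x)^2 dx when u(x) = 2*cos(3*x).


||u||_{H^1(0,π)}^2 = 20*π

u'(x) = -6*sin(3*x).
Expand u² and (u')² and integrate term by term on (0, π), using: for integers n ≥ 1, ∫_0^π sin²(nx) dx = ∫_0^π cos²(nx) dx = π/2; for n ≠ n', ∫_0^π sin(nx)sin(n'x) dx = ∫_0^π cos(nx)cos(n'x) dx = 0; and by product-to-sum, ∫_0^π sin(nx)cos(n'x) dx = ½∫_0^π [sin((n+n')x) + sin((n−n')x)] dx, which is 0 when n+n' is even and 2n/(n²−n'²) when n+n' is odd (it need not vanish on (0, π)).
  u² squared terms: (2)²·∫cos(3x)² dx = 4·π/2 = 2*π.
  So ∫_0^π u² dx = 2*π.
  (u')² squared terms: (-6)²·∫sin(3x)² dx = 36·π/2 = 18*π.
  So ∫_0^π (u')² dx = 18*π.
||u||_{H^1}^2 = (2*π) + (18*π) = 20*π.


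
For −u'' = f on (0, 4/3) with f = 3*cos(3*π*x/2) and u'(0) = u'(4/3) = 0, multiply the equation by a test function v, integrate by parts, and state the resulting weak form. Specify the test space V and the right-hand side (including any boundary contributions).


V = H^1(0, 4/3) (no boundary constraint on v; u is determined up to an additive constant); weak form: ∫_0^4/3 u'v' dx = ∫_0^4/3 (3*cos(3*π*x/2)) v dx for all v ∈ V.

Multiply both sides by a test function v and integrate from 0 to 4/3:
  ∫_0^4/3 −u''(x) v(x) dx = ∫_0^4/3 f(x) v(x) dx.
Integrate the LHS by parts once:
  ∫_0^4/3 −u'' v dx = −[u'(x) v(x)]_0^4/3 + ∫_0^4/3 u'(x) v'(x) dx.
Thus ∫_0^4/3 u'(x) v'(x) dx = ∫_0^4/3 f(x) v(x) dx + [u'(x) v(x)]_0^4/3.
Choose V so that boundary terms are either known or forced to vanish.
u has homogeneous Neumann: u'(0) = u'(4/3) = 0. So [u' v]_0^4/3 = 0·v(4/3) − 0·v(0) = 0 for any v; take V = H^1(0, 4/3).
Weak formulation: find u (satisfying any essential BC) such that ∫_0^4/3 u'(x) v'(x) dx = ∫_0^4/3 f v dx for all v ∈ V (homogeneous Neumann, so boundary terms vanish).
Substituting f(x) = 3*cos(3*π*x/2), the right-hand side is ∫_0^4/3 (3*cos(3*π*x/2)) v dx.
Compatibility check (pure Neumann): taking v ≡ 1 ∈ V gives 0 = ∫_0^4/3 f dx + (0) − (0), i.e. ∫_0^4/3 f dx must equal u'(0) − u'(4/3) = 0. Indeed ∫_0^4/3 (3*cos(3*π*x/2)) dx = 0, so the data are compatible. The solution is then unique only up to an additive constant (fix it e.g. by requiring ∫_0^4/3 u dx = 0).


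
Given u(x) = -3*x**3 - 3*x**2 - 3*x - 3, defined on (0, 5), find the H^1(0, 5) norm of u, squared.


||u||_{H^1}^2 = 1700730/7

The H^1 norm (squared) on an interval (0, L) is
  ||u||_{H^1}^2 = ∫_0^L u(x)^2 dx + ∫_0^L u'(x)^2 dx.
Compute u'(x) = -9*x**2 - 6*x - 3.
Then u(x)^2 = 9*x**6 + 18*x**5 + 27*x**4 + 36*x**3 + 27*x**2 + 18*x + 9 and u'(x)^2 = 81*x**4 + 108*x**3 + 90*x**2 + 36*x + 9.
Integrate each monomial from 0 to 5 using ∫_0^5 c·x^n dx = c·5^(n+1)/(n+1):
  ∫_0^5 u(x)^2 dx = ∫_0^5 (9*x^6 + 18*x^5 + 27*x^4 + 36*x^3 + 27*x^2 + 18*x + 9) dx. Term by term:
    ∫_0^5 9*x^6 dx = 703125/7;  ∫_0^5 18*x^5 dx = 46875;  ∫_0^5 27*x^4 dx = 16875;
    ∫_0^5 36*x^3 dx = 5625;  ∫_0^5 27*x^2 dx = 1125;  ∫_0^5 18*x dx = 225;
    ∫_0^5 9 dx = 45.
  Sum: 703125/7 + 46875 + 16875 + 5625 + 1125 + 225 + 45 = 1198515/7.
  ∫_0^5 u'(x)^2 dx = ∫_0^5 (81*x^4 + 108*x^3 + 90*x^2 + 36*x + 9) dx. Term by term:
    ∫_0^5 81*x^4 dx = 50625;  ∫_0^5 108*x^3 dx = 16875;  ∫_0^5 90*x^2 dx = 3750;
    ∫_0^5 36*x dx = 450;  ∫_0^5 9 dx = 45.
  Sum: 50625 + 16875 + 3750 + 450 + 45 = 71745.
Adding: ||u||_{H^1}^2 = 1198515/7 + 71745 = 1700730/7.
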